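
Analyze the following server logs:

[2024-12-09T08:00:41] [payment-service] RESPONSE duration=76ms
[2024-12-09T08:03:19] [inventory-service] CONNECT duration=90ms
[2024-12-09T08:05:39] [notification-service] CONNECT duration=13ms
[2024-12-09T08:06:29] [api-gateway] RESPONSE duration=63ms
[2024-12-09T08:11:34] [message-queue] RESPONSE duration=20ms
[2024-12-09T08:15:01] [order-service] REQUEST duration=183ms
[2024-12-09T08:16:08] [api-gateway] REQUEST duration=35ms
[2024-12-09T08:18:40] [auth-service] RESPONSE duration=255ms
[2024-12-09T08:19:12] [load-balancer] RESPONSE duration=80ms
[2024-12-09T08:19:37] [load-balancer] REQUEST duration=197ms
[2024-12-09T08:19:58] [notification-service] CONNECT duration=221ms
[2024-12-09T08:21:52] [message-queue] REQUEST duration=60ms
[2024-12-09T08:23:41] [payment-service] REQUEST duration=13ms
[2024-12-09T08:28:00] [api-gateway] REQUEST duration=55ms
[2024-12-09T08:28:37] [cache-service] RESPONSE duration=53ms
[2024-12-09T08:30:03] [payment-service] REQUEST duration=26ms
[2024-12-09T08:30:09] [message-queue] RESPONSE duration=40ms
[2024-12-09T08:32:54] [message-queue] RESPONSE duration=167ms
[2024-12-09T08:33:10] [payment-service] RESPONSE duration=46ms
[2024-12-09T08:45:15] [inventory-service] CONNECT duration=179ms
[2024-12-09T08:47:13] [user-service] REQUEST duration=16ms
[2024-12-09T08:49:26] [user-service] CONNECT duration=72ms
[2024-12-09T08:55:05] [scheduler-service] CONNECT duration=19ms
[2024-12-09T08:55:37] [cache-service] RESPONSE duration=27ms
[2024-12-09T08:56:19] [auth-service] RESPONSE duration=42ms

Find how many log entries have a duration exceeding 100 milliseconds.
6

To count timeouts:

1. Threshold: 100ms
2. Extract duration from each log entry
3. Count entries where duration > 100
4. Timeout count: 6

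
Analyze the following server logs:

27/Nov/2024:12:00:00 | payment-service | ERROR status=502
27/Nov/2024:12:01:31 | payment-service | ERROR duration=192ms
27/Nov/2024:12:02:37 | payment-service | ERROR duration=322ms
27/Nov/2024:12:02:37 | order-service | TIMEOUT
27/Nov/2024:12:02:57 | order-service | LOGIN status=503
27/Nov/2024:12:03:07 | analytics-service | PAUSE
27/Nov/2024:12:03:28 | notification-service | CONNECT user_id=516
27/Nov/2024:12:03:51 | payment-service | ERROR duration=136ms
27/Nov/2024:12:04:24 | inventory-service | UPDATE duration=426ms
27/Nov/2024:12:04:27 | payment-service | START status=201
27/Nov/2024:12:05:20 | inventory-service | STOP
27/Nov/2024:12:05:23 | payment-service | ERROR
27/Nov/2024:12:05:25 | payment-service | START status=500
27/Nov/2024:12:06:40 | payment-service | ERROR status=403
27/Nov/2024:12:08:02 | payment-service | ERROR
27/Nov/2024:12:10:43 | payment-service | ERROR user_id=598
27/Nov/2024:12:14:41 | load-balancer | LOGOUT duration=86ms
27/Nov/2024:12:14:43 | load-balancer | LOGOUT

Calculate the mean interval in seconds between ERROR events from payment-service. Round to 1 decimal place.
91.9

To calculate average interval:

1. Find all ERROR events for payment-service in order
2. Calculate time gaps between consecutive events
3. Compute mean of gaps: 643 / 7 = 91.9 seconds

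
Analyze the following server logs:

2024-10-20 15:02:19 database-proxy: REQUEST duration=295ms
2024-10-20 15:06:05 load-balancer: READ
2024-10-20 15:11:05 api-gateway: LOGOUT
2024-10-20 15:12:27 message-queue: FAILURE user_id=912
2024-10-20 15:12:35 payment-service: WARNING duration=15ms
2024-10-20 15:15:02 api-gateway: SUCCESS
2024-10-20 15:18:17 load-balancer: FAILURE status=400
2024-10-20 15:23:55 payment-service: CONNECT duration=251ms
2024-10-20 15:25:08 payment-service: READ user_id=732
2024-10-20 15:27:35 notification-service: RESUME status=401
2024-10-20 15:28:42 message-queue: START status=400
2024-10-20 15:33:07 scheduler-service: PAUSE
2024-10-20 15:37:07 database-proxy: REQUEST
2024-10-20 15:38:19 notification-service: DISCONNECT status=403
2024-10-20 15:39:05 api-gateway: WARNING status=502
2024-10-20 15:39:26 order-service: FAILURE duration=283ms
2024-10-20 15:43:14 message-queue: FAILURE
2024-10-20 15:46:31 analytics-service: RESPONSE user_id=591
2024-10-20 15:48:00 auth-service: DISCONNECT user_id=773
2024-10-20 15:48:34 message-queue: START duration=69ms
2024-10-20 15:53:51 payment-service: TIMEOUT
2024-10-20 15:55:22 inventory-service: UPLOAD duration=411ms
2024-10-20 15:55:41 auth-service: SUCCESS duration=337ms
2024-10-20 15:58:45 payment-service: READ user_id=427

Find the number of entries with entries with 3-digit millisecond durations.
5

To find matching entries:

1. Pattern to match: entries with 3-digit millisecond durations
2. Scan each log entry for the pattern
3. Count matches: 5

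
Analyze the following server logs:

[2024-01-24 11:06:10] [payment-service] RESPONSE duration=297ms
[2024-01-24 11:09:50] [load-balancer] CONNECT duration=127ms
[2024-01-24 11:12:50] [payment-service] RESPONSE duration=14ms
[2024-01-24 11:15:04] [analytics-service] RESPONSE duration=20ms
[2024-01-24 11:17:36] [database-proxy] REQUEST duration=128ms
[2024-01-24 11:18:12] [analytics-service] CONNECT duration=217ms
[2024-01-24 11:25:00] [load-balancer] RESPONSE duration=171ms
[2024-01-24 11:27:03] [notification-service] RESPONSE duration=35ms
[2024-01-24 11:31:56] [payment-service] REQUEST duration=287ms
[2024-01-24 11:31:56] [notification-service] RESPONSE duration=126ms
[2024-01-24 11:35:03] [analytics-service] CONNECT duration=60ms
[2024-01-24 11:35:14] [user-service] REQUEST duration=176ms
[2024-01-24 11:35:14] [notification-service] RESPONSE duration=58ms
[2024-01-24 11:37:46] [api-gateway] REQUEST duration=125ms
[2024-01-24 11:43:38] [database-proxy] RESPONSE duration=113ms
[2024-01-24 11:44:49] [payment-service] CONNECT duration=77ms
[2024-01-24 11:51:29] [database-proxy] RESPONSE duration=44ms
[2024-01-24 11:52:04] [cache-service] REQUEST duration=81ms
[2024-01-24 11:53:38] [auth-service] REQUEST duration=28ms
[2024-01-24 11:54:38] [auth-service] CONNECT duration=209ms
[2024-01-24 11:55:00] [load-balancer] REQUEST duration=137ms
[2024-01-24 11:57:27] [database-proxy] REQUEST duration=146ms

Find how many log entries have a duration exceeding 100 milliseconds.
13

To count timeouts:

1. Threshold: 100ms
2. Extract duration from each log entry
3. Count entries where duration > 100
4. Timeout count: 13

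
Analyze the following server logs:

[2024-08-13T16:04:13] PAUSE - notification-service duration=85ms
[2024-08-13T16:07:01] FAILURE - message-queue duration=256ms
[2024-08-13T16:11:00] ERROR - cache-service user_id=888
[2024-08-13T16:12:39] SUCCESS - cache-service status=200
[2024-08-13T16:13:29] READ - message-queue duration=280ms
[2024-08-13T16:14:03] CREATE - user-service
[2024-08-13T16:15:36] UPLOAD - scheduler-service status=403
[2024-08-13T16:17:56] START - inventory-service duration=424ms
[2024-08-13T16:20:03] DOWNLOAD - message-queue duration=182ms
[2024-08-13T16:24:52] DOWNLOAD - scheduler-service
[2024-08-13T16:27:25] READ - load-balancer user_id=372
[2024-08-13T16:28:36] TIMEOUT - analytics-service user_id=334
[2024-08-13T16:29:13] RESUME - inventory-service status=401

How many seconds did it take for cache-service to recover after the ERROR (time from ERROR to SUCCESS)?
99

To calculate recovery time:

1. Find ERROR event for cache-service: 2024-08-13T16:11:00
2. Find next SUCCESS event for cache-service: 2024-08-13T16:12:39
3. Recovery time: 2024-08-13T16:12:39 - 2024-08-13T16:11:00 = 99 seconds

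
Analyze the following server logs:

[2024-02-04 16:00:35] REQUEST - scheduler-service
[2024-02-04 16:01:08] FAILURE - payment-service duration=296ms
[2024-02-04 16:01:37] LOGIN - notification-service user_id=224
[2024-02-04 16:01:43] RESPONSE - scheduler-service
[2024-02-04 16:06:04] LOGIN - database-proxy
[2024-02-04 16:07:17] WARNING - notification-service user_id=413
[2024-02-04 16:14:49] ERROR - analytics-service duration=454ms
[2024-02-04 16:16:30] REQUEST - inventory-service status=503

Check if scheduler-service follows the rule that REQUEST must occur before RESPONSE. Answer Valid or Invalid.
Valid

To validate ordering:

1. Required order: REQUEST → RESPONSE
2. Rule: REQUEST must occur before RESPONSE
3. Check actual order of events for scheduler-service
4. Result: Valid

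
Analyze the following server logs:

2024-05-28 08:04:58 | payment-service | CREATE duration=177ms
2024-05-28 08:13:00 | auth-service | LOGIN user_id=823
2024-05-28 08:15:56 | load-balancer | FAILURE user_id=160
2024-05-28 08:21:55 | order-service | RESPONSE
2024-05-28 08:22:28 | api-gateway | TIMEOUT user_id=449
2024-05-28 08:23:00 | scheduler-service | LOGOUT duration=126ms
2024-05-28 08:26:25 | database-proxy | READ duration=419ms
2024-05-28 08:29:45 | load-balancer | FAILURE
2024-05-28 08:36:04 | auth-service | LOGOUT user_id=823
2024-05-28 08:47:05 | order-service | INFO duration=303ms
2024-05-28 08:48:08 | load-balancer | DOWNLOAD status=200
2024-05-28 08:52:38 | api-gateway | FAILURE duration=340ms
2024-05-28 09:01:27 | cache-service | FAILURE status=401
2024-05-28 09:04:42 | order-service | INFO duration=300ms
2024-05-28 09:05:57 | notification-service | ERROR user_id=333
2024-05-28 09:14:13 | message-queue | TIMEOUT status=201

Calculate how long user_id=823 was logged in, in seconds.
1384

To calculate session duration:

1. Find LOGIN event for user_id=823: 2024-05-28 08:13:00
2. Find LOGOUT event for user_id=823: 2024-05-28 08:36:04
3. Session duration: 2024-05-28 08:36:04 - 2024-05-28 08:13:00 = 1384 seconds (23 minutes)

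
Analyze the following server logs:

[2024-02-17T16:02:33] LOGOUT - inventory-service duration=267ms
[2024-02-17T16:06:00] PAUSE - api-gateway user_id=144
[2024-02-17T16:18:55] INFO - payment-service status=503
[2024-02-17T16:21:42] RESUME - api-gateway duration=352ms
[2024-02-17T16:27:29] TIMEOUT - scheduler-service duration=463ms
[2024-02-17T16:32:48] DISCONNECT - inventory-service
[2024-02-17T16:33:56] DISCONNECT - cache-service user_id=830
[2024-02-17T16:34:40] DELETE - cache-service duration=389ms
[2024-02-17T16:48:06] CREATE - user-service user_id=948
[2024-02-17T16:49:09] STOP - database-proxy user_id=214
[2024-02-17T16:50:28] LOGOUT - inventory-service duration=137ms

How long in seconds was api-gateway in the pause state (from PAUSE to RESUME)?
942

To calculate state duration:

1. Find PAUSE event for api-gateway: 2024-02-17T16:06:00
2. Find RESUME event for api-gateway: 2024-02-17T16:21:42
3. Calculate duration: 2024-02-17T16:21:42 - 2024-02-17T16:06:00 = 942 seconds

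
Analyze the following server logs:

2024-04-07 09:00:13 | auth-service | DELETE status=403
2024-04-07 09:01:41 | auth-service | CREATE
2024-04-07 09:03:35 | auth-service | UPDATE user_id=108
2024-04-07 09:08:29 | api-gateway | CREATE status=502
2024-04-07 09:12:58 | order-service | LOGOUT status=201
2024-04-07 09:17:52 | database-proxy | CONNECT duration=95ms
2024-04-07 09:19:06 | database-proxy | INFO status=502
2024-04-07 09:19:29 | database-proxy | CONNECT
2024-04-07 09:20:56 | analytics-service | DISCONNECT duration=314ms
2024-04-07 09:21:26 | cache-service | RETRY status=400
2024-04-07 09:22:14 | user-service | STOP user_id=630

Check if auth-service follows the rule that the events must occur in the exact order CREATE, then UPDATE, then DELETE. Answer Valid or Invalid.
Invalid

To validate ordering:

1. Required order: CREATE → UPDATE → DELETE
2. Rule: the events must occur in the exact order CREATE, then UPDATE, then DELETE
3. Check actual order of events for auth-service
4. Result: Invalid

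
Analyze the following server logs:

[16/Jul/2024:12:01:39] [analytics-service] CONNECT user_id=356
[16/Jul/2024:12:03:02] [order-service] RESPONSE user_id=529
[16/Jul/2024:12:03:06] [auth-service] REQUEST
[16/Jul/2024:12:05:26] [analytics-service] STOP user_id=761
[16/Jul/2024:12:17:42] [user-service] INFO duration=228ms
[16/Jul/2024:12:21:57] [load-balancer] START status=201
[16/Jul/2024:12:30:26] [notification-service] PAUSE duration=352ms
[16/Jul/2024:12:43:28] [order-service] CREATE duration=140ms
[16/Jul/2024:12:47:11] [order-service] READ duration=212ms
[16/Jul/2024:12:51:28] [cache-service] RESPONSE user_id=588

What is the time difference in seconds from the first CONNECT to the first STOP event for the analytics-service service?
227

To find the time between events:

1. Locate the first CONNECT event for analytics-service: 16/Jul/2024:12:01:39
2. Locate the first STOP event for analytics-service: 16/Jul/2024:12:05:26
3. Calculate the difference: 16/Jul/2024:12:05:26 - 16/Jul/2024:12:01:39 = 227 seconds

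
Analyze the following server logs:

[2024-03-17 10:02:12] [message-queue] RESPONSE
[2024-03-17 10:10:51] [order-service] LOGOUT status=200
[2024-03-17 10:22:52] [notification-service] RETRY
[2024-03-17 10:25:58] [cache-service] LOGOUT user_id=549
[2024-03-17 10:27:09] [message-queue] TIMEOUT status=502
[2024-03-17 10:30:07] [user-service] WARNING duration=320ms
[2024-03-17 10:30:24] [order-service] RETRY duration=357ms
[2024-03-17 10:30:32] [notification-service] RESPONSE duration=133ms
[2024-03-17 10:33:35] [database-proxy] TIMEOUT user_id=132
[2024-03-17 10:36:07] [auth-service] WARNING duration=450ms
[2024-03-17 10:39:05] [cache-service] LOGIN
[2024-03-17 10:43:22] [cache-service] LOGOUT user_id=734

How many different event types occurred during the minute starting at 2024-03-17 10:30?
3

To count unique event types:

1. Filter events in the minute starting at 2024-03-17 10:30
2. Extract event types from matching entries
3. Count unique types: 3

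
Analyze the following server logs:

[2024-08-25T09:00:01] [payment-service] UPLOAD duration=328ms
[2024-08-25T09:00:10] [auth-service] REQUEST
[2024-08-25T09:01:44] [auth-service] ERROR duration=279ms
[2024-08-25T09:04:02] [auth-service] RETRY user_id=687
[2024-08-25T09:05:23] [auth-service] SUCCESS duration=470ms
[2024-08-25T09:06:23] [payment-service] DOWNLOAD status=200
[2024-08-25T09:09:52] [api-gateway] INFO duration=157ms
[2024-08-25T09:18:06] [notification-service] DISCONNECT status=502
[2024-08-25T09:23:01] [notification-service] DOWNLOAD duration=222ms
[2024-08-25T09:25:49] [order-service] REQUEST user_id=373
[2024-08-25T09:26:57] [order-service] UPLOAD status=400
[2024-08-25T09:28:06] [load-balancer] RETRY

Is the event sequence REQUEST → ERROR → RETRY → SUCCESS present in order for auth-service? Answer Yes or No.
Yes

To verify sequence order:

1. Find all events in sequence REQUEST → ERROR → RETRY → SUCCESS for auth-service
2. Extract their timestamps
3. Check if timestamps are in ascending order
4. Result: Yes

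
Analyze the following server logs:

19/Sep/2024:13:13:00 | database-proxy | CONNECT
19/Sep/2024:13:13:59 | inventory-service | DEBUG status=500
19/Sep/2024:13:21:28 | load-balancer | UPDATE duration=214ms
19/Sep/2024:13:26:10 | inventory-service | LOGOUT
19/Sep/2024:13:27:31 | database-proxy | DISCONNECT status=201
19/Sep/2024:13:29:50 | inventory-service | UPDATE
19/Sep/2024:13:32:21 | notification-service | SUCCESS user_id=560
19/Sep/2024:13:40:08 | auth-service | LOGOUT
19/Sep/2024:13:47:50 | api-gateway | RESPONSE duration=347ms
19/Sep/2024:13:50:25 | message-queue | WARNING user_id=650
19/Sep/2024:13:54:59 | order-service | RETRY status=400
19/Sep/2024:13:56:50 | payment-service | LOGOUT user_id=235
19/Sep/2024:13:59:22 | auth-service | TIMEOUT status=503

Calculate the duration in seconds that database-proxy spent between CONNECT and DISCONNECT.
871

To calculate state duration:

1. Find CONNECT event for database-proxy: 19/Sep/2024:13:13:00
2. Find DISCONNECT event for database-proxy: 19/Sep/2024:13:27:31
3. Calculate duration: 19/Sep/2024:13:27:31 - 19/Sep/2024:13:13:00 = 871 seconds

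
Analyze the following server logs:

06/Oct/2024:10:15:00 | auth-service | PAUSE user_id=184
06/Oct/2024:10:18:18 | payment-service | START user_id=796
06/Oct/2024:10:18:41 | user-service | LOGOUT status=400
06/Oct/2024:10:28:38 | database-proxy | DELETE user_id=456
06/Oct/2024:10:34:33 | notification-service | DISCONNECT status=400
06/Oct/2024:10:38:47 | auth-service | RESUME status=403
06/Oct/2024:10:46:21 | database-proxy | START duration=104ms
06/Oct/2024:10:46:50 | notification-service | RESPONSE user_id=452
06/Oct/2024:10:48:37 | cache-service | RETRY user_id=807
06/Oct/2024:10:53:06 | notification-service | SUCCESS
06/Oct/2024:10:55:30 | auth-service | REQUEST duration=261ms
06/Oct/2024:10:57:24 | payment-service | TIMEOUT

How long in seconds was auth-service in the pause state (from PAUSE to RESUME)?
1427

To calculate state duration:

1. Find PAUSE event for auth-service: 06/Oct/2024:10:15:00
2. Find RESUME event for auth-service: 06/Oct/2024:10:38:47
3. Calculate duration: 06/Oct/2024:10:38:47 - 06/Oct/2024:10:15:00 = 1427 seconds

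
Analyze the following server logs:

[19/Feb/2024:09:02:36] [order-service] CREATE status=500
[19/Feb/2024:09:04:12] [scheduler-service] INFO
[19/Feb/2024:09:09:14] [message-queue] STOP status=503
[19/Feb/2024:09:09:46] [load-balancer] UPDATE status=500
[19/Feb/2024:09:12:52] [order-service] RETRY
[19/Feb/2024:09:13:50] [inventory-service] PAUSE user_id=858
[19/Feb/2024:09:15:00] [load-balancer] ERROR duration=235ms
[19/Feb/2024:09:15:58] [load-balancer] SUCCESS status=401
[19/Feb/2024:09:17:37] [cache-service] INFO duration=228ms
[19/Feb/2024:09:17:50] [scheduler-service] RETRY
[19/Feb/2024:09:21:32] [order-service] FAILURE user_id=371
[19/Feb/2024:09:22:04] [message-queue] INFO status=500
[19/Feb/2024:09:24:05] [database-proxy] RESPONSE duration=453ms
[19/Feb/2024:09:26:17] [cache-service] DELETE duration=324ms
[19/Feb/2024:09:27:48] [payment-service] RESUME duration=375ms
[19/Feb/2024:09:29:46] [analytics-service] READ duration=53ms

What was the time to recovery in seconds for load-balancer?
58

To calculate recovery time:

1. Find ERROR event for load-balancer: 19/Feb/2024:09:15:00
2. Find next SUCCESS event for load-balancer: 19/Feb/2024:09:15:58
3. Recovery time: 19/Feb/2024:09:15:58 - 19/Feb/2024:09:15:00 = 58 seconds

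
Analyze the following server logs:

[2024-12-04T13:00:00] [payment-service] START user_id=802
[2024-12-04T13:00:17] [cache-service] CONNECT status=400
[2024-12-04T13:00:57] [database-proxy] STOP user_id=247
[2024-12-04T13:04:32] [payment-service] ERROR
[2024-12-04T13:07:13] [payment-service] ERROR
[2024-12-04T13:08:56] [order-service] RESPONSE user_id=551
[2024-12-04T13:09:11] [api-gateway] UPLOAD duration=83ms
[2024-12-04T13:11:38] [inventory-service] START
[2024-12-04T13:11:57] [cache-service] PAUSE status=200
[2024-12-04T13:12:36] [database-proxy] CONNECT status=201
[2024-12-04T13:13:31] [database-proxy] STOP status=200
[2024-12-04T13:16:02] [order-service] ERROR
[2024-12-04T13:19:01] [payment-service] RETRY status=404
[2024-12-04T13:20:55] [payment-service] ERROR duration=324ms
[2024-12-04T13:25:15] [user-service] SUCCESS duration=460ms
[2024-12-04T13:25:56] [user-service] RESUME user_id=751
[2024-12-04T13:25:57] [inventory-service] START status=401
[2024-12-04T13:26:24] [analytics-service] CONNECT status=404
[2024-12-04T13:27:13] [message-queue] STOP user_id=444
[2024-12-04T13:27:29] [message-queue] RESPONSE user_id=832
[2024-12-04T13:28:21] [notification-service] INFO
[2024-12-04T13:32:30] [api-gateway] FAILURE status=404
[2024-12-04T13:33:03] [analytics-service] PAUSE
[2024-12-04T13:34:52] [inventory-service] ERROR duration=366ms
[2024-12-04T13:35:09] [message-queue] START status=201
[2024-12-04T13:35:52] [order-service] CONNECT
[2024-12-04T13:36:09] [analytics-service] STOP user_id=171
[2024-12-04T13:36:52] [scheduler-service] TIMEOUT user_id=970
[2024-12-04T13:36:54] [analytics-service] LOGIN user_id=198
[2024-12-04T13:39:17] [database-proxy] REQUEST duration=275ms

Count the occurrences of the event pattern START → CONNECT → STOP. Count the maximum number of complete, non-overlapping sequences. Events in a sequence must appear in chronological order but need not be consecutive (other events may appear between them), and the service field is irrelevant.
4

To count sequences:

1. Look for pattern: START → CONNECT → STOP
2. Greedily scan the log in chronological order, matching each sequence element in turn (ignoring service)
3. Each time the full pattern completes, increment the count and restart matching from the next event
4. Complete non-overlapping sequences found: 4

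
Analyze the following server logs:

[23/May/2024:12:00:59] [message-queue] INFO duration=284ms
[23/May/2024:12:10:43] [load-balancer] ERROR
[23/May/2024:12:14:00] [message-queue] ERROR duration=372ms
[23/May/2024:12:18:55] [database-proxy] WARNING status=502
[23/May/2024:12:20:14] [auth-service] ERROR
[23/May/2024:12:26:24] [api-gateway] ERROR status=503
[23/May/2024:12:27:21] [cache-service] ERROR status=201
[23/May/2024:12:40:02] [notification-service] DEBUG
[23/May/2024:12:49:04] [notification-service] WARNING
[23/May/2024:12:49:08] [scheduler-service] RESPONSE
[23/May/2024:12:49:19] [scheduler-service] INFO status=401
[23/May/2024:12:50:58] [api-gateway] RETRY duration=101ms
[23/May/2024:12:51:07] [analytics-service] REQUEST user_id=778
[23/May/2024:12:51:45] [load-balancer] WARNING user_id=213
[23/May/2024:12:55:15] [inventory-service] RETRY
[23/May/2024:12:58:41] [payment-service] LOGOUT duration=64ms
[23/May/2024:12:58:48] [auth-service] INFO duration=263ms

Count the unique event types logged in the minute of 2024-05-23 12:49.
3

To count unique event types:

1. Filter events in the minute starting at 2024-05-23 12:49
2. Extract event types from matching entries
3. Count unique types: 3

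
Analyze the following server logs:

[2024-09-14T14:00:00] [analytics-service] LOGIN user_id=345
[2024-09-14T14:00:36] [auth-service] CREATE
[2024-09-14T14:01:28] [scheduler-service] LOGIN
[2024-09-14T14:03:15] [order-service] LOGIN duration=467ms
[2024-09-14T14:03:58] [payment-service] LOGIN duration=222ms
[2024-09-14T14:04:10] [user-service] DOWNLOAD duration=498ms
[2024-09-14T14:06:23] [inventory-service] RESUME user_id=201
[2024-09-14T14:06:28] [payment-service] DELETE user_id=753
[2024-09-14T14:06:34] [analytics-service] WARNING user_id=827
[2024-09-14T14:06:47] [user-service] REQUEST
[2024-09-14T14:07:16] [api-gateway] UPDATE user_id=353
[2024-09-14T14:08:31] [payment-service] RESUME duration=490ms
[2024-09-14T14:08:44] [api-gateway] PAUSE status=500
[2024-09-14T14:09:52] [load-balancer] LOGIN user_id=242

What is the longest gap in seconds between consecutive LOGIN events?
354

To find the longest gap:

1. Extract all LOGIN events in chronological order
2. Calculate time differences between consecutive events
3. Find the maximum difference
4. Longest gap: 354 seconds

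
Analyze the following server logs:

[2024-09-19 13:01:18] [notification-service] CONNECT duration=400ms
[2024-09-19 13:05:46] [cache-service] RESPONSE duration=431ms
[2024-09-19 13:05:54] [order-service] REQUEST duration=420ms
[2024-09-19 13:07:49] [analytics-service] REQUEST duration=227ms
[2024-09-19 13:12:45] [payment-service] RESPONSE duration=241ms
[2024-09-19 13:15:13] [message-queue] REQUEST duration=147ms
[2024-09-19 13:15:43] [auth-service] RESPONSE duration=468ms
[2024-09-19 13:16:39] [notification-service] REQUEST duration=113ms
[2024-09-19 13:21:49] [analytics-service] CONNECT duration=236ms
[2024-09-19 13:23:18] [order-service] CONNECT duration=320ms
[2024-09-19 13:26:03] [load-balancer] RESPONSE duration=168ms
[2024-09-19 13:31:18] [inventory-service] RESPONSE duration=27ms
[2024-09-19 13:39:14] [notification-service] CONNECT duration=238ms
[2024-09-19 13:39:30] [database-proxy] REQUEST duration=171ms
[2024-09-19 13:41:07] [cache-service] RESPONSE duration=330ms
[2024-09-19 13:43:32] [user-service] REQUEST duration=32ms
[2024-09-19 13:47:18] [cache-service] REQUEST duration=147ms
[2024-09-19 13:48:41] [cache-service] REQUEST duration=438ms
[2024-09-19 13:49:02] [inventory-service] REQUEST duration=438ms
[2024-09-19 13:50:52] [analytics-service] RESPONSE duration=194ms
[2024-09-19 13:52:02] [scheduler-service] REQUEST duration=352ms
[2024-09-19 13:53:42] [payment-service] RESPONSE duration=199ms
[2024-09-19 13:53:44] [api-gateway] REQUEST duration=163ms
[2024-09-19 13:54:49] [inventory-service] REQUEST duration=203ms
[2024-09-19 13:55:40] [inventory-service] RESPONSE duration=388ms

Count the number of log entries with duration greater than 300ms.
10

To count timeouts:

1. Threshold: 300ms
2. Extract duration from each log entry
3. Count entries where duration > 300
4. Timeout count: 10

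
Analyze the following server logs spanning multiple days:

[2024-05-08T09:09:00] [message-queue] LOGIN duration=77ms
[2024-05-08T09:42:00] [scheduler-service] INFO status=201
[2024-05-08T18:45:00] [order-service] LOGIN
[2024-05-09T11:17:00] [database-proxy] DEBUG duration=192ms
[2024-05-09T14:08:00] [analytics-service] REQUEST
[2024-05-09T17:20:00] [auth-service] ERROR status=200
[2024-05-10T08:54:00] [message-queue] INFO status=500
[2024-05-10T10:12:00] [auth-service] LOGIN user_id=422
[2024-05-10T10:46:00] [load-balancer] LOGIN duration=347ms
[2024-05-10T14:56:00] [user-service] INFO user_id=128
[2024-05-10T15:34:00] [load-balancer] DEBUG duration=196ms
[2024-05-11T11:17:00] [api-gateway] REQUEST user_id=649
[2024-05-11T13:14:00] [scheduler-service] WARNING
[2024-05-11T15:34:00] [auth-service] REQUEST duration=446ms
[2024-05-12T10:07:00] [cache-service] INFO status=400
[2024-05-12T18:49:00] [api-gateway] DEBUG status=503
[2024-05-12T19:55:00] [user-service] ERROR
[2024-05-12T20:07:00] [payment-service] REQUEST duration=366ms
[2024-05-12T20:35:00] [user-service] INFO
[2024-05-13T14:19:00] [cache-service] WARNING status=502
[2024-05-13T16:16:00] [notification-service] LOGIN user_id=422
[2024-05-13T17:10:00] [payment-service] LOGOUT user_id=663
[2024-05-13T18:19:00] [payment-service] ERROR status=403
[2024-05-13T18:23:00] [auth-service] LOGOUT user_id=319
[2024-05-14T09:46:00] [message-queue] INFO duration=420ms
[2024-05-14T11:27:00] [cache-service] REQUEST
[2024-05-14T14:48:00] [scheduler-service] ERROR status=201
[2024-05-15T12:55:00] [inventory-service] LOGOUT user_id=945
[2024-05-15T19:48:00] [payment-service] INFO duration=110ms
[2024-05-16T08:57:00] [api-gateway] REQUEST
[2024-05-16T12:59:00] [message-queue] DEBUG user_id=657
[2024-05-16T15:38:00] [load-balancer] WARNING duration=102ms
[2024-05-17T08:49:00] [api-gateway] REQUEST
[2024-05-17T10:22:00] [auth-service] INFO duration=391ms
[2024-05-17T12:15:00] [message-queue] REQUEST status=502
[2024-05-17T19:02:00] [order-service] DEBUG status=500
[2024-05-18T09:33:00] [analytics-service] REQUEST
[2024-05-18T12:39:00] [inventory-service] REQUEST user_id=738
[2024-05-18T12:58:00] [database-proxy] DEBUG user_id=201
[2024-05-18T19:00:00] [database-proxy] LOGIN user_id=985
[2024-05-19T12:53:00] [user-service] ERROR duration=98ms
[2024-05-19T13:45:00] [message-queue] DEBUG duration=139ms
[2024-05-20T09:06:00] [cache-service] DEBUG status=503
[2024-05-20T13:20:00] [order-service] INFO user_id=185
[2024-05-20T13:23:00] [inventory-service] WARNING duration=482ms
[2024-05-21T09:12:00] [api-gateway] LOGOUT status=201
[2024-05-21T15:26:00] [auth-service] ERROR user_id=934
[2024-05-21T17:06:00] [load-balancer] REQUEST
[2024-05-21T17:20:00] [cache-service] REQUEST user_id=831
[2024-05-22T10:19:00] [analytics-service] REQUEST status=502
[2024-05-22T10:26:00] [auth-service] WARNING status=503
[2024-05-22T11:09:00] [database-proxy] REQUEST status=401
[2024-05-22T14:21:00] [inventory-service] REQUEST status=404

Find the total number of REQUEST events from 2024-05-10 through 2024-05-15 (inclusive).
4

To filter by date range:

1. Date range: 2024-05-10 through 2024-05-15, both dates inclusive
2. Filter for REQUEST events whose date falls in this range
3. Count matching events: 4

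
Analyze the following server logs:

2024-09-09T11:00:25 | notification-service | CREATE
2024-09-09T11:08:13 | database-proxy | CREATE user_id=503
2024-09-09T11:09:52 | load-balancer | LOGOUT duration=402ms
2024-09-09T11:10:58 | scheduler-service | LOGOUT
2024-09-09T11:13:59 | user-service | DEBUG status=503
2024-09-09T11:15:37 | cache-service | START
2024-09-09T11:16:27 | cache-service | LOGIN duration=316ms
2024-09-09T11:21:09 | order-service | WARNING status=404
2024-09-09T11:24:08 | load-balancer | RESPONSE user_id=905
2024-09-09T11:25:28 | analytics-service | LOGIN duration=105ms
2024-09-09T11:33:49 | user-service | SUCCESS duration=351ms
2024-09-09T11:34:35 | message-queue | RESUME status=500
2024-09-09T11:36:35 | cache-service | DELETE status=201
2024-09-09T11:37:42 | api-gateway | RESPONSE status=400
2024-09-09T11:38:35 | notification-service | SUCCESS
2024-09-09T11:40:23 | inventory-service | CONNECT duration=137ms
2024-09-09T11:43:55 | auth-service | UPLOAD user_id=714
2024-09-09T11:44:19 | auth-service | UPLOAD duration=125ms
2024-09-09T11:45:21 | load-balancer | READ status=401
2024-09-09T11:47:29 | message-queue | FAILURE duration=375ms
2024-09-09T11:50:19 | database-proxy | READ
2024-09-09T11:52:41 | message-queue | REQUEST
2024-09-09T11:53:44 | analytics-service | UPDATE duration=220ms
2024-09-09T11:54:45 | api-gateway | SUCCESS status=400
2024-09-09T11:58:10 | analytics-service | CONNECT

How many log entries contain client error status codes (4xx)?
4

To find matching entries:

1. Pattern to match: client error status codes (4xx)
2. Scan each log entry for the pattern
3. Count matches: 4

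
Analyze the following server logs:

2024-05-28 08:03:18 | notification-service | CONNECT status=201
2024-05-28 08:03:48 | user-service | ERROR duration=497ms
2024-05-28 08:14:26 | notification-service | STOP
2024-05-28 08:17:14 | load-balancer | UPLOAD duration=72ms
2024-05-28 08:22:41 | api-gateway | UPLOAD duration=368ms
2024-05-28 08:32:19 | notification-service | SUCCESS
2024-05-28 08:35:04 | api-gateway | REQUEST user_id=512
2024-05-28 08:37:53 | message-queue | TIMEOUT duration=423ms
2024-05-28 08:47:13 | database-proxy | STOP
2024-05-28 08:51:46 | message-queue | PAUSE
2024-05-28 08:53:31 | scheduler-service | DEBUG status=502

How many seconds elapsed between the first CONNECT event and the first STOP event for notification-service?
668

To find the time between events:

1. Locate the first CONNECT event for notification-service: 2024-05-28 08:03:18
2. Locate the first STOP event for notification-service: 2024-05-28 08:14:26
3. Calculate the difference: 2024-05-28 08:14:26 - 2024-05-28 08:03:18 = 668 seconds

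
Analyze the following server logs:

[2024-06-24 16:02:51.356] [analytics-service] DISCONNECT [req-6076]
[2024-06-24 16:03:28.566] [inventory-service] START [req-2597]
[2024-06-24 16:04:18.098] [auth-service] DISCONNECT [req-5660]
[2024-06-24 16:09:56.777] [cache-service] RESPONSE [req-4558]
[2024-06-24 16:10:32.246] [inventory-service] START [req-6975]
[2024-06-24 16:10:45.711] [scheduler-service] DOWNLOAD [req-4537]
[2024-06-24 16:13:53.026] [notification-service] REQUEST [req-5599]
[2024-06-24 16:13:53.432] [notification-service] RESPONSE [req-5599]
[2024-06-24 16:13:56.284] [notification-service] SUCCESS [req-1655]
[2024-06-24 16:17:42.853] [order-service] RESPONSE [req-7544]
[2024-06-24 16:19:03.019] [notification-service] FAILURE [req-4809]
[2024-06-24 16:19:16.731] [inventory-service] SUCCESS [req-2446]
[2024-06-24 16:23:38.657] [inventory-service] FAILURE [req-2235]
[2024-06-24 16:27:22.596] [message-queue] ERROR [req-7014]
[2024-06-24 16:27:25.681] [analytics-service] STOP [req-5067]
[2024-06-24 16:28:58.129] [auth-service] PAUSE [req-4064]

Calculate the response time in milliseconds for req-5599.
406

To calculate latency:

1. Find REQUEST with id req-5599: 2024-06-24 16:13:53.026
2. Find RESPONSE with id req-5599: 2024-06-24 16:13:53.432
3. Latency: 2024-06-24 16:13:53.432 - 2024-06-24 16:13:53.026 = 406ms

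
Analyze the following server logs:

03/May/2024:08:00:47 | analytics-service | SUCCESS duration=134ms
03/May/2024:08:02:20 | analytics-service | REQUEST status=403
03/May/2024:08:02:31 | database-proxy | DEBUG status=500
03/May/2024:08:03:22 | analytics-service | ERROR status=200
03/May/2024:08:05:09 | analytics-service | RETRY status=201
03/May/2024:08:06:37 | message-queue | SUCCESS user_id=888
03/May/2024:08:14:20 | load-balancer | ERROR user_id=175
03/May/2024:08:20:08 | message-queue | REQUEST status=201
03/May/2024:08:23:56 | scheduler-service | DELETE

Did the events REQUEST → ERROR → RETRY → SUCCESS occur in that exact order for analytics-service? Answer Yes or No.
No

To verify sequence order:

1. Find all events in sequence REQUEST → ERROR → RETRY → SUCCESS for analytics-service
2. Extract their timestamps
3. Check if timestamps are in ascending order
4. Result: No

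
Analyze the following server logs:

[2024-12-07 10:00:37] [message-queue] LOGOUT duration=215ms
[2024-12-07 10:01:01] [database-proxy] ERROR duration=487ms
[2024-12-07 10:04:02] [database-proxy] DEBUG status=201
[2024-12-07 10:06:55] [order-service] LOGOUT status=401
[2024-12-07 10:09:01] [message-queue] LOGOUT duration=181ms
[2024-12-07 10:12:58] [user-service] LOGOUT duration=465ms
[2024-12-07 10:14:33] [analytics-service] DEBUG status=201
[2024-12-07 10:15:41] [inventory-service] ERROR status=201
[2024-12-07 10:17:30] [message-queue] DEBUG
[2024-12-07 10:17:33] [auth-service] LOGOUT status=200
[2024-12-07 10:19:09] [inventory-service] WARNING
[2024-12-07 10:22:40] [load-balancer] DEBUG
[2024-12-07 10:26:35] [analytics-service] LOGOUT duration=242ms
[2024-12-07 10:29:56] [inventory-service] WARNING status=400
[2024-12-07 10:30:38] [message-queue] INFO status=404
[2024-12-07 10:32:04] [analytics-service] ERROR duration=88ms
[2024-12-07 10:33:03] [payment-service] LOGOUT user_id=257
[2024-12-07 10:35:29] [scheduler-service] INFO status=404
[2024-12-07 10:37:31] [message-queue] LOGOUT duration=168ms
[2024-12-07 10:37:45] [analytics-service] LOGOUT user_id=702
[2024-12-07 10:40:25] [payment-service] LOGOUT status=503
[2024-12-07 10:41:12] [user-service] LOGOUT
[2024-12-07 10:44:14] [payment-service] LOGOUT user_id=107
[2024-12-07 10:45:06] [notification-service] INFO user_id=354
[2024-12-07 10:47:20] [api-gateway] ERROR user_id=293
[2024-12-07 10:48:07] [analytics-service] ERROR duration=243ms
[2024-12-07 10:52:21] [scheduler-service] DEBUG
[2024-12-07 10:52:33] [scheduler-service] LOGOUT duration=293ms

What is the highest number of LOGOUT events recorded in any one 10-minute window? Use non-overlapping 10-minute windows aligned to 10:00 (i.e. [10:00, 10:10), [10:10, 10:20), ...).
3

To find the burst window:

1. Divide the log period into non-overlapping 10-minute windows starting at 10:00
2. Count LOGOUT events in each window
3. Find the window with maximum count
4. Maximum events in a window: 3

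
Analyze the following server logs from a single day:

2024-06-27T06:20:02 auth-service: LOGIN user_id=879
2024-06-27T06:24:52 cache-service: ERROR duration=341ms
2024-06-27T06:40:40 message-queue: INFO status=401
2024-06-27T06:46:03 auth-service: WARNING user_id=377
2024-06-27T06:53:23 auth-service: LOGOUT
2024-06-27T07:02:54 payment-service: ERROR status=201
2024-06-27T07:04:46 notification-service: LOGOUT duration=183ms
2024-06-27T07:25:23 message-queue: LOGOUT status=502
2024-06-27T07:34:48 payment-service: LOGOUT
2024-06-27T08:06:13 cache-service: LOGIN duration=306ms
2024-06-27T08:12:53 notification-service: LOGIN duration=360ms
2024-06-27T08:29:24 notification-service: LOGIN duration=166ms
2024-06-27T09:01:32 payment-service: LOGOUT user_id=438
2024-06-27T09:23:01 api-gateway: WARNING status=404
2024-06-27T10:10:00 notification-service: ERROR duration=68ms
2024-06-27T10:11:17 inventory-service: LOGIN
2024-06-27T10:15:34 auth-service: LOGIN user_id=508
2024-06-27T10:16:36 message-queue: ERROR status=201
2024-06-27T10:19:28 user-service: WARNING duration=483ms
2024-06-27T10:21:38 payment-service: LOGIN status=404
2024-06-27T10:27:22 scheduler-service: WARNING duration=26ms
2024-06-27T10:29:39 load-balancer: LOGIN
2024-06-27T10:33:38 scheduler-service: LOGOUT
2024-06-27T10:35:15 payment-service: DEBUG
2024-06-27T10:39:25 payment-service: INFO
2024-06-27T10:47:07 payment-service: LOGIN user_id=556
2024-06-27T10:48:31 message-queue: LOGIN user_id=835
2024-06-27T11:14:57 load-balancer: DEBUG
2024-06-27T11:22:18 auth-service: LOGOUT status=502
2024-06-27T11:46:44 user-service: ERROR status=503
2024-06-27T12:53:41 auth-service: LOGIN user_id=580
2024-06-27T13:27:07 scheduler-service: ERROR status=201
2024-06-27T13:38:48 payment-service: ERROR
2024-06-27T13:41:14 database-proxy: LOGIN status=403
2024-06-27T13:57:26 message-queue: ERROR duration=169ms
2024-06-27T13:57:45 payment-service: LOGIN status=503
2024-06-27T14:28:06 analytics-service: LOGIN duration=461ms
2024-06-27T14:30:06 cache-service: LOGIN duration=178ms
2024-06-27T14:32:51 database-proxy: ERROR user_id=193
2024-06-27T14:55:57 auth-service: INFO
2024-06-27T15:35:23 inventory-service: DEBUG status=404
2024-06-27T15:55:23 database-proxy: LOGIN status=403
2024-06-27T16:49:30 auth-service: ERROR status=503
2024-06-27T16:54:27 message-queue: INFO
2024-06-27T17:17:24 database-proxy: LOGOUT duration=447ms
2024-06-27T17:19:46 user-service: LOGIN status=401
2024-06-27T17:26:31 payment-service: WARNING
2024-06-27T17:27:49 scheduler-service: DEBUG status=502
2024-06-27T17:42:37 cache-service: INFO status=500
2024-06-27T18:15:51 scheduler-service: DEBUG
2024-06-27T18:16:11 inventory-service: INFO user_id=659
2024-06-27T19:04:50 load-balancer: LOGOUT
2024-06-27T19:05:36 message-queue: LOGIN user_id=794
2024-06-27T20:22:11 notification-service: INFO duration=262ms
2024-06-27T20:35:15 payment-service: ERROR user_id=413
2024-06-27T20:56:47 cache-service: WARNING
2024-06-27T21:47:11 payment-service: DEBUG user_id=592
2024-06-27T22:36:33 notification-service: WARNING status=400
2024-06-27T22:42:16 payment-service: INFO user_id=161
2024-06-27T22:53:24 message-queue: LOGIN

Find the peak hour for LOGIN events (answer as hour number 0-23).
10

To find the peak hour:

1. Group all LOGIN events by hour
2. Count events in each hour
3. Find hour with maximum count
4. Peak hour: 10 (with 6 events)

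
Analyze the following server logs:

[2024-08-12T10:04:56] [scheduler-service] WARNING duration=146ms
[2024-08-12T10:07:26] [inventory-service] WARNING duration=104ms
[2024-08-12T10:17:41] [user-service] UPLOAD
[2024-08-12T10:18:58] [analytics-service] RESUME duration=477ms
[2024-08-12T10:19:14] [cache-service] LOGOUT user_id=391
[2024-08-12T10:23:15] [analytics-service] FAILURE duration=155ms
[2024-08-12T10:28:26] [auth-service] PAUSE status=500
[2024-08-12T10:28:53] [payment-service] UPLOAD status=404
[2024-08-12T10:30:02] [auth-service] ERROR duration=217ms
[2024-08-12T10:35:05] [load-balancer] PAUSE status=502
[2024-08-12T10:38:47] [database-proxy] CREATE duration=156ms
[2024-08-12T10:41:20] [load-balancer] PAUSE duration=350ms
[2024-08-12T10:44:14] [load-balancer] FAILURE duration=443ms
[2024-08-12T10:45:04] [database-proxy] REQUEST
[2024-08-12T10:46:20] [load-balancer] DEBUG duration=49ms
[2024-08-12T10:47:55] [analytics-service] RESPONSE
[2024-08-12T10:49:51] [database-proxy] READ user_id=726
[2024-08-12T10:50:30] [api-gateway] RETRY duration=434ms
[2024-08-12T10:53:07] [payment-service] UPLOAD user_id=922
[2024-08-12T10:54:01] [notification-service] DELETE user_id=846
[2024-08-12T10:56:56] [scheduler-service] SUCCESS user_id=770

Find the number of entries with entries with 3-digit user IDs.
5

To find matching entries:

1. Pattern to match: entries with 3-digit user IDs
2. Scan each log entry for the pattern
3. Count matches: 5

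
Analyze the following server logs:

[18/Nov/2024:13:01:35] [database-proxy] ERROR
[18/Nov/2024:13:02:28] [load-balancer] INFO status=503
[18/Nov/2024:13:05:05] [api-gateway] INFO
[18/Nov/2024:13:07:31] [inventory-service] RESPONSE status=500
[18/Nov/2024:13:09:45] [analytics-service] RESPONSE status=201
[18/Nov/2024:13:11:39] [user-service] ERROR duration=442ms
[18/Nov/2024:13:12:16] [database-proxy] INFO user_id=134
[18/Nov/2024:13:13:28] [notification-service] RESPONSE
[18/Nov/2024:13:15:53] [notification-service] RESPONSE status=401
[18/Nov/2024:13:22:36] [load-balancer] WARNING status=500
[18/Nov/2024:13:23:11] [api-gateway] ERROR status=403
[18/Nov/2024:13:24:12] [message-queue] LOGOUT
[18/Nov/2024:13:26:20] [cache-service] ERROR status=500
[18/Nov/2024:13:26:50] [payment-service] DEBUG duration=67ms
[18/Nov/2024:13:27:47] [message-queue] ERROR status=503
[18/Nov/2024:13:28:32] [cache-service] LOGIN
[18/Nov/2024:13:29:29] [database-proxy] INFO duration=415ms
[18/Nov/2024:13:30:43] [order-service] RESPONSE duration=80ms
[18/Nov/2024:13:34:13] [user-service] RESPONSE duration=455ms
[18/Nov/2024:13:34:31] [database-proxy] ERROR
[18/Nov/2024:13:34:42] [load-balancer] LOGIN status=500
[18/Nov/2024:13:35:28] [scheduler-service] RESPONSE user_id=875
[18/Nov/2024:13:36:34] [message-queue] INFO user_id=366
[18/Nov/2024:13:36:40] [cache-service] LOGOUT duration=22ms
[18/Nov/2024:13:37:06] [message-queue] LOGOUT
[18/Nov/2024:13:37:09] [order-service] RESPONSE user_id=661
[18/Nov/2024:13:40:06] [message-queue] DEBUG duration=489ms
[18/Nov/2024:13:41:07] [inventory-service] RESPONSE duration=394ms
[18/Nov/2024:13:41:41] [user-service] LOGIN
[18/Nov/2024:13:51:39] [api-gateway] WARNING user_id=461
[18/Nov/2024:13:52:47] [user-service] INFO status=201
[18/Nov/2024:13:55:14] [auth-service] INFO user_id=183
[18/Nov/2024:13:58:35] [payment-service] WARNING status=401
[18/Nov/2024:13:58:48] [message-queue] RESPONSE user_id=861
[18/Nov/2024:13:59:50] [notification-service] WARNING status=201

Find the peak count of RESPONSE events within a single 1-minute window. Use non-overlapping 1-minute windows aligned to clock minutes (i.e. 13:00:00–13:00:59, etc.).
1

To find the burst window:

1. Divide the log period into non-overlapping 1-minute windows starting at 13:00
2. Count RESPONSE events in each window
3. Find the window with maximum count
4. Maximum events in a window: 1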